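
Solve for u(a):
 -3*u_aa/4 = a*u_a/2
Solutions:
 u(a) = C1 + C2*erf(sqrt(3)*a/3)


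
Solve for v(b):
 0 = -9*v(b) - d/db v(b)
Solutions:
 v(b) = C1*exp(-9*b)


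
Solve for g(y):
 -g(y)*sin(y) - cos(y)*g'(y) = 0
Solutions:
 g(y) = C1*cos(y)


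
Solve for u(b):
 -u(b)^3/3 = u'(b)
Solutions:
 u(b) = -sqrt(6)*sqrt(-1/(C1 - b))/2
 u(b) = sqrt(6)*sqrt(-1/(C1 - b))/2


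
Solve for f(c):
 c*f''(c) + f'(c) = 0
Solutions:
 f(c) = C1 + C2*log(c)


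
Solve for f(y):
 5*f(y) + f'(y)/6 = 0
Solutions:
 f(y) = C1*exp(-30*y)


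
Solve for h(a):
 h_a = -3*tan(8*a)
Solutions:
 h(a) = C1 + 3*log(cos(8*a))/8


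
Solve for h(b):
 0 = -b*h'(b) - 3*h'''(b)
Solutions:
 h(b) = C1 + Integral(C2*airyai(-3^(2/3)*b/3) + C3*airybi(-3^(2/3)*b/3), b)


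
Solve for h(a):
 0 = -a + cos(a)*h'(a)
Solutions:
 h(a) = C1 + Integral(a/cos(a), a)


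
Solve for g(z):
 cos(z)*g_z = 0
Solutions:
 g(z) = C1


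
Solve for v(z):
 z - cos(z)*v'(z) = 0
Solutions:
 v(z) = C1 + Integral(z/cos(z), z)


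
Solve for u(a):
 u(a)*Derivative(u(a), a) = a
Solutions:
 u(a) = -sqrt(C1 + a^2)
 u(a) = sqrt(C1 + a^2)


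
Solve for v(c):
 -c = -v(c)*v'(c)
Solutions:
 v(c) = -sqrt(C1 + c^2)
 v(c) = sqrt(C1 + c^2)


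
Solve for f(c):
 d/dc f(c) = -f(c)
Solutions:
 f(c) = C1*exp(-c)


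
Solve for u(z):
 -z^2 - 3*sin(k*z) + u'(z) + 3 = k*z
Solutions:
 u(z) = C1 + k*z^2/2 + z^3/3 - 3*z - 3*cos(k*z)/k


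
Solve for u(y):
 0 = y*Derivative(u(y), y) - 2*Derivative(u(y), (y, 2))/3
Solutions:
 u(y) = C1 + C2*erfi(sqrt(3)*y/2)


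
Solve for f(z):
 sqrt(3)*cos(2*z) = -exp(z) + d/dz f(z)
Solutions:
 f(z) = C1 + exp(z) + sqrt(3)*sin(2*z)/2


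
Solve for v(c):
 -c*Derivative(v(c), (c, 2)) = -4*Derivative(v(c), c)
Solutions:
 v(c) = C1 + C2*c^5


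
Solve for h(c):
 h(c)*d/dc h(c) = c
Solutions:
 h(c) = -sqrt(C1 + c^2)
 h(c) = sqrt(C1 + c^2)


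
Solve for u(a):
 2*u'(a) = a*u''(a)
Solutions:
 u(a) = C1 + C2*a^3


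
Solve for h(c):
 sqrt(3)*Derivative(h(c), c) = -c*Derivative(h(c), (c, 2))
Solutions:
 h(c) = C1 + C2*c^(1 - sqrt(3))


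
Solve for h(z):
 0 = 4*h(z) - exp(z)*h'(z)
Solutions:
 h(z) = C1*exp(-4*exp(-z))


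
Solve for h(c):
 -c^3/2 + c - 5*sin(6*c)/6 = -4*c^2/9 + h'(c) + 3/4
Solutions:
 h(c) = C1 - c^4/8 + 4*c^3/27 + c^2/2 - 3*c/4 + 5*cos(6*c)/36


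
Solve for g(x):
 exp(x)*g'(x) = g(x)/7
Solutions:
 g(x) = C1*exp(-exp(-x)/7)


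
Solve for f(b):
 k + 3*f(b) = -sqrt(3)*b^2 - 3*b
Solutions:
 f(b) = -sqrt(3)*b^2/3 - b - k/3


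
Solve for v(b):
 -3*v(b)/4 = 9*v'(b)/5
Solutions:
 v(b) = C1*exp(-5*b/12)


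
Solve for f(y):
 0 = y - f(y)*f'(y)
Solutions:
 f(y) = -sqrt(C1 + y^2)
 f(y) = sqrt(C1 + y^2)


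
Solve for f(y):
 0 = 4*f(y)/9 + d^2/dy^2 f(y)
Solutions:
 f(y) = C1*sin(2*y/3) + C2*cos(2*y/3)


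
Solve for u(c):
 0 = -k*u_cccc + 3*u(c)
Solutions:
 u(c) = C1*exp(-3^(1/4)*c*(1/k)^(1/4)) + C2*exp(3^(1/4)*c*(1/k)^(1/4)) + C3*exp(-3^(1/4)*I*c*(1/k)^(1/4)) + C4*exp(3^(1/4)*I*c*(1/k)^(1/4))


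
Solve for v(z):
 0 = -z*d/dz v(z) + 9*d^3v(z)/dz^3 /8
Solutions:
 v(z) = C1 + Integral(C2*airyai(2*3^(1/3)*z/3) + C3*airybi(2*3^(1/3)*z/3), z)


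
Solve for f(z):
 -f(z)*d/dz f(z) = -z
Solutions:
 f(z) = -sqrt(C1 + z^2)
 f(z) = sqrt(C1 + z^2)


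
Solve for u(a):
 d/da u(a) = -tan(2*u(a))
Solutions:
 u(a) = -asin(C1*exp(-2*a))/2 + pi/2
 u(a) = asin(C1*exp(-2*a))/2


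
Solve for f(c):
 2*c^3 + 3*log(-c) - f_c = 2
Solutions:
 f(c) = C1 + c^4/2 + 3*c*log(-c) - 5*c


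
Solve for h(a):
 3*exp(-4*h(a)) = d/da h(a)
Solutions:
 h(a) = log(-I*(C1 + 12*a)^(1/4))
 h(a) = log(I*(C1 + 12*a)^(1/4))
 h(a) = log(-(C1 + 12*a)^(1/4))
 h(a) = log(C1 + 12*a)/4


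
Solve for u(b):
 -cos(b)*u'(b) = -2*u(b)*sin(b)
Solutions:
 u(b) = C1/cos(b)^2


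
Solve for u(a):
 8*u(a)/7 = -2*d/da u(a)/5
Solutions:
 u(a) = C1*exp(-20*a/7)


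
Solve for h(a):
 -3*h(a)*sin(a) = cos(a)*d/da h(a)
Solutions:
 h(a) = C1*cos(a)^3


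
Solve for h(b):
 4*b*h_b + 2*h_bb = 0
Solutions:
 h(b) = C1 + C2*erf(b)


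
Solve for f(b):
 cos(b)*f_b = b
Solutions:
 f(b) = C1 + Integral(b/cos(b), b)


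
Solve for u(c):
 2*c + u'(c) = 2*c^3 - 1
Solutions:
 u(c) = C1 + c^4/2 - c^2 - c


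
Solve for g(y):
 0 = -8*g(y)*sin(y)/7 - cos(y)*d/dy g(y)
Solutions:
 g(y) = C1*cos(y)^(8/7)


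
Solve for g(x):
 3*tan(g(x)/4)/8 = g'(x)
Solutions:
 g(x) = -4*asin(C1*exp(3*x/32)) + 4*pi
 g(x) = 4*asin(C1*exp(3*x/32))


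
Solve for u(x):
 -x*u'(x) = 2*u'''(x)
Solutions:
 u(x) = C1 + Integral(C2*airyai(-2^(2/3)*x/2) + C3*airybi(-2^(2/3)*x/2), x)


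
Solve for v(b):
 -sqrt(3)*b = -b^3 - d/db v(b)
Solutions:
 v(b) = C1 - b^4/4 + sqrt(3)*b^2/2


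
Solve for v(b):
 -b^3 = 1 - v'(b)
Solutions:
 v(b) = C1 + b^4/4 + b


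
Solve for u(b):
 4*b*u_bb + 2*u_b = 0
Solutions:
 u(b) = C1 + C2*sqrt(b)


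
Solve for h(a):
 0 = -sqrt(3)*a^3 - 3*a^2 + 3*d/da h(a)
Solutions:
 h(a) = C1 + sqrt(3)*a^4/12 + a^3/3


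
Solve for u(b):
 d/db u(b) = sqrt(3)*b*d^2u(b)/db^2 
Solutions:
 u(b) = C1 + C2*b^(sqrt(3)/3 + 1)


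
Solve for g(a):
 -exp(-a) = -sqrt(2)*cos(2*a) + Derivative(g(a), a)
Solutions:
 g(a) = C1 + sqrt(2)*sin(2*a)/2 + exp(-a)


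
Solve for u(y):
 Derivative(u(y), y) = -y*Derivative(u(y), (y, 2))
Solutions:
 u(y) = C1 + C2*log(y)


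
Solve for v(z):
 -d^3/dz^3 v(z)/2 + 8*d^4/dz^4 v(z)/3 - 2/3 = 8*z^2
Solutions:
 v(z) = C1 + C2*z + C3*z^2 + C4*exp(3*z/16) - 4*z^5/15 - 64*z^4/9 - 4102*z^3/27


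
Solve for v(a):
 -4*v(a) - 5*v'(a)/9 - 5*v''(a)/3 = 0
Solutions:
 v(a) = (C1*sin(sqrt(2135)*a/30) + C2*cos(sqrt(2135)*a/30))*exp(-a/6)


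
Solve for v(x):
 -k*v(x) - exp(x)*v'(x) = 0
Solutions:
 v(x) = C1*exp(k*exp(-x))


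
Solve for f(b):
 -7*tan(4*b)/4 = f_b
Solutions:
 f(b) = C1 + 7*log(cos(4*b))/16


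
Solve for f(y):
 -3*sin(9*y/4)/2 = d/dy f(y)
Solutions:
 f(y) = C1 + 2*cos(9*y/4)/3


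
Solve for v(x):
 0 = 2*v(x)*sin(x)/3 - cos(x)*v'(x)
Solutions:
 v(x) = C1/cos(x)^(2/3)


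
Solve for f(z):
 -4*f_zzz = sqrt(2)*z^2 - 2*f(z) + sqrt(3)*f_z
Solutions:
 f(z) = C1*exp(-z*(-3^(5/6)/(6 + sqrt(sqrt(3) + 36))^(1/3) + 3^(2/3)*(6 + sqrt(sqrt(3) + 36))^(1/3))/12)*sin(z*(3^(1/3)/(6 + sqrt(sqrt(3) + 36))^(1/3) + 3^(1/6)*(6 + sqrt(sqrt(3) + 36))^(1/3))/4) + C2*exp(-z*(-3^(5/6)/(6 + sqrt(sqrt(3) + 36))^(1/3) + 3^(2/3)*(6 + sqrt(sqrt(3) + 36))^(1/3))/12)*cos(z*(3^(1/3)/(6 + sqrt(sqrt(3) + 36))^(1/3) + 3^(1/6)*(6 + sqrt(sqrt(3) + 36))^(1/3))/4) + C3*exp(z*(-3^(5/6)/(6 + sqrt(sqrt(3) + 36))^(1/3) + 3^(2/3)*(6 + sqrt(sqrt(3) + 36))^(1/3))/6) + sqrt(2)*z^2/2 + sqrt(6)*z/2 + 3*sqrt(2)/4


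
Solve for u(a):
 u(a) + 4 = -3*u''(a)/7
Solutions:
 u(a) = C1*sin(sqrt(21)*a/3) + C2*cos(sqrt(21)*a/3) - 4


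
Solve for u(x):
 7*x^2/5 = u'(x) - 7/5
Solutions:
 u(x) = C1 + 7*x^3/15 + 7*x/5


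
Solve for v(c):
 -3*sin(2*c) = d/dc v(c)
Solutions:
 v(c) = C1 + 3*cos(2*c)/2


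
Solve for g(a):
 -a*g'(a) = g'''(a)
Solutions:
 g(a) = C1 + Integral(C2*airyai(-a) + C3*airybi(-a), a)


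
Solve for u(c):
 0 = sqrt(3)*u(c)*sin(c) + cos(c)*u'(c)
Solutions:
 u(c) = C1*cos(c)^(sqrt(3))


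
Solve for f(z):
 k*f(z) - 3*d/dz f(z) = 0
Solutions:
 f(z) = C1*exp(k*z/3)


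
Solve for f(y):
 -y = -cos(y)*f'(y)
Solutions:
 f(y) = C1 + Integral(y/cos(y), y)


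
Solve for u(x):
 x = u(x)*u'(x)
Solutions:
 u(x) = -sqrt(C1 + x^2)
 u(x) = sqrt(C1 + x^2)


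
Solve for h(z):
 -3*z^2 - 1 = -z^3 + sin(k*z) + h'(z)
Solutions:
 h(z) = C1 + z^4/4 - z^3 - z + cos(k*z)/k


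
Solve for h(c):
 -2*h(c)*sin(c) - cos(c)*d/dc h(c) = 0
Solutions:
 h(c) = C1*cos(c)^2


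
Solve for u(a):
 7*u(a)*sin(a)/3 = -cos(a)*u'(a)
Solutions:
 u(a) = C1*cos(a)^(7/3)


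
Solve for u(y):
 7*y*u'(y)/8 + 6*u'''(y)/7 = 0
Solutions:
 u(y) = C1 + Integral(C2*airyai(-42^(2/3)*y/12) + C3*airybi(-42^(2/3)*y/12), y)


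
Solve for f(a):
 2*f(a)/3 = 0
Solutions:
 f(a) = 0


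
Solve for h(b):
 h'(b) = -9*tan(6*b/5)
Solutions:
 h(b) = C1 + 15*log(cos(6*b/5))/2


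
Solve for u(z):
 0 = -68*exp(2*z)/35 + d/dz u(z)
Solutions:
 u(z) = C1 + 34*exp(2*z)/35


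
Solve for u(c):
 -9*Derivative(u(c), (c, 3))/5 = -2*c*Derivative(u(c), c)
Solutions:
 u(c) = C1 + Integral(C2*airyai(30^(1/3)*c/3) + C3*airybi(30^(1/3)*c/3), c)


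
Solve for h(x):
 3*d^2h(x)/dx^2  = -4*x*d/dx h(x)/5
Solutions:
 h(x) = C1 + C2*erf(sqrt(30)*x/15)


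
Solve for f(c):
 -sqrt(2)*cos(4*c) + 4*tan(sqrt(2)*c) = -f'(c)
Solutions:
 f(c) = C1 + 2*sqrt(2)*log(cos(sqrt(2)*c)) + sqrt(2)*sin(4*c)/4


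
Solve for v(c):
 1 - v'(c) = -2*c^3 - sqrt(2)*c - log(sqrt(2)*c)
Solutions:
 v(c) = C1 + c^4/2 + sqrt(2)*c^2/2 + c*log(c) + c*log(2)/2


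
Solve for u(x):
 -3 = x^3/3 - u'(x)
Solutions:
 u(x) = C1 + x^4/12 + 3*x


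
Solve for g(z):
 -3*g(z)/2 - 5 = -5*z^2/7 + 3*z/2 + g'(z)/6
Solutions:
 g(z) = C1*exp(-9*z) + 10*z^2/21 - 209*z/189 - 5461/1701


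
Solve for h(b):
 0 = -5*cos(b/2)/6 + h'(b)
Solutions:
 h(b) = C1 + 5*sin(b/2)/3


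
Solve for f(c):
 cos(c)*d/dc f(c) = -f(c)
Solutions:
 f(c) = C1*sqrt(sin(c) - 1)/sqrt(sin(c) + 1)


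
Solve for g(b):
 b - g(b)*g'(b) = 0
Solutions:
 g(b) = -sqrt(C1 + b^2)
 g(b) = sqrt(C1 + b^2)


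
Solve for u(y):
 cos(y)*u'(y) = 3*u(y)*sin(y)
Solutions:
 u(y) = C1/cos(y)^3


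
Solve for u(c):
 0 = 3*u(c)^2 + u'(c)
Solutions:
 u(c) = 1/(C1 + 3*c)


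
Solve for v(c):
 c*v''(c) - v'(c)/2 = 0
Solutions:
 v(c) = C1 + C2*c^(3/2)


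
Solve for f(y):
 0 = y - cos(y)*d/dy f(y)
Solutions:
 f(y) = C1 + Integral(y/cos(y), y)


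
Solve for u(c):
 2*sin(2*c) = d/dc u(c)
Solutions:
 u(c) = C1 - cos(2*c)


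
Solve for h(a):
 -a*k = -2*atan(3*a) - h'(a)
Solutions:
 h(a) = C1 + a^2*k/2 - 2*a*atan(3*a) + log(9*a^2 + 1)/3


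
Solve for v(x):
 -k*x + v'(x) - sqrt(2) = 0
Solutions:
 v(x) = C1 + k*x^2/2 + sqrt(2)*x


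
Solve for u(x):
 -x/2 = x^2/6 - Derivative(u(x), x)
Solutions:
 u(x) = C1 + x^3/18 + x^2/4


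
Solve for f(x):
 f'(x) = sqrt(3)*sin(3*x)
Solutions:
 f(x) = C1 - sqrt(3)*cos(3*x)/3


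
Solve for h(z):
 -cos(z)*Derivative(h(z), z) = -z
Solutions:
 h(z) = C1 + Integral(z/cos(z), z)


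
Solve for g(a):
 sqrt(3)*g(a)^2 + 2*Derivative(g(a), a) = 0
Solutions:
 g(a) = 2/(C1 + sqrt(3)*a)


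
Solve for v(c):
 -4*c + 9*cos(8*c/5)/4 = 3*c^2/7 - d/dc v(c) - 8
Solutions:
 v(c) = C1 + c^3/7 + 2*c^2 - 8*c - 45*sin(8*c/5)/32


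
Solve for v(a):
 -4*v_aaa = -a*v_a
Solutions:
 v(a) = C1 + Integral(C2*airyai(2^(1/3)*a/2) + C3*airybi(2^(1/3)*a/2), a)


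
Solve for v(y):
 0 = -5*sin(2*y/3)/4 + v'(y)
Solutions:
 v(y) = C1 - 15*cos(2*y/3)/8


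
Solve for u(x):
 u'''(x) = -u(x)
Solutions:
 u(x) = C3*exp(-x) + (C1*sin(sqrt(3)*x/2) + C2*cos(sqrt(3)*x/2))*exp(x/2)


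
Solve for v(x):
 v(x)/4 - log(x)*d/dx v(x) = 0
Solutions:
 v(x) = C1*exp(li(x)/4)


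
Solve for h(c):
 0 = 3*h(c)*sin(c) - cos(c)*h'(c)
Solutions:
 h(c) = C1/cos(c)^3


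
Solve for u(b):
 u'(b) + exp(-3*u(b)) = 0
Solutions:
 u(b) = log(C1 - 3*b)/3
 u(b) = log((-3^(1/3) - 3^(5/6)*I)*(C1 - b)^(1/3)/2)
 u(b) = log((-3^(1/3) + 3^(5/6)*I)*(C1 - b)^(1/3)/2)


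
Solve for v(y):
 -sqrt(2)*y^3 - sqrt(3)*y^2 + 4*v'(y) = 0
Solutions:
 v(y) = C1 + sqrt(2)*y^4/16 + sqrt(3)*y^3/12


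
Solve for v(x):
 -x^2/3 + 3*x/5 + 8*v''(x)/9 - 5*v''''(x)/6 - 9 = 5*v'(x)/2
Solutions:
 v(x) = C1 + C2*exp(x*(32*50^(1/3)/(sqrt(4018705) + 2025)^(1/3) + 20^(1/3)*(sqrt(4018705) + 2025)^(1/3))/60)*sin(sqrt(3)*x*(-20^(1/3)*(sqrt(4018705) + 2025)^(1/3) + 32*50^(1/3)/(sqrt(4018705) + 2025)^(1/3))/60) + C3*exp(x*(32*50^(1/3)/(sqrt(4018705) + 2025)^(1/3) + 20^(1/3)*(sqrt(4018705) + 2025)^(1/3))/60)*cos(sqrt(3)*x*(-20^(1/3)*(sqrt(4018705) + 2025)^(1/3) + 32*50^(1/3)/(sqrt(4018705) + 2025)^(1/3))/60) + C4*exp(-x*(32*50^(1/3)/(sqrt(4018705) + 2025)^(1/3) + 20^(1/3)*(sqrt(4018705) + 2025)^(1/3))/30) - 2*x^3/45 + 49*x^2/675 - 107782*x/30375


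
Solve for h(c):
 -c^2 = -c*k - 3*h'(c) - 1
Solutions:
 h(c) = C1 + c^3/9 - c^2*k/6 - c/3


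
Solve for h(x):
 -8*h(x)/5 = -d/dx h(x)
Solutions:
 h(x) = C1*exp(8*x/5)


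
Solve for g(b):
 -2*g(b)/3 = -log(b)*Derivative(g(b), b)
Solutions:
 g(b) = C1*exp(2*li(b)/3)


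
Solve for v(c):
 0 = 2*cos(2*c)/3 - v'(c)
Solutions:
 v(c) = C1 + sin(2*c)/3


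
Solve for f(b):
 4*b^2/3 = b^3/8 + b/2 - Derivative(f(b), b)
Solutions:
 f(b) = C1 + b^4/32 - 4*b^3/9 + b^2/4


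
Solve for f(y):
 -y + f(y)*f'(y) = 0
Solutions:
 f(y) = -sqrt(C1 + y^2)
 f(y) = sqrt(C1 + y^2)


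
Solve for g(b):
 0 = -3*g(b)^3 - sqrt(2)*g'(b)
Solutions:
 g(b) = -sqrt(-1/(C1 - 3*sqrt(2)*b))
 g(b) = sqrt(-1/(C1 - 3*sqrt(2)*b))


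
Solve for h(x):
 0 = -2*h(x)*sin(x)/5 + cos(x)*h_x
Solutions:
 h(x) = C1/cos(x)^(2/5)


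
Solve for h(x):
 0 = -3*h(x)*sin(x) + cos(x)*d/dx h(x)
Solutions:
 h(x) = C1/cos(x)^3


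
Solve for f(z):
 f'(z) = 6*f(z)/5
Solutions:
 f(z) = C1*exp(6*z/5)


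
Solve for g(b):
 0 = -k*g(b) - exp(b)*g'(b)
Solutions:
 g(b) = C1*exp(k*exp(-b))


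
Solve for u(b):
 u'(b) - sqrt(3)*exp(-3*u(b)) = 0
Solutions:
 u(b) = log(C1 + 3*sqrt(3)*b)/3
 u(b) = log((-3^(1/3) - 3^(5/6)*I)*(C1 + sqrt(3)*b)^(1/3)/2)
 u(b) = log((-3^(1/3) + 3^(5/6)*I)*(C1 + sqrt(3)*b)^(1/3)/2)


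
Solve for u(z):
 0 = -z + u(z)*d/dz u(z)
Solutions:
 u(z) = -sqrt(C1 + z^2)
 u(z) = sqrt(C1 + z^2)


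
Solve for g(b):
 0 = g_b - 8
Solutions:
 g(b) = C1 + 8*b


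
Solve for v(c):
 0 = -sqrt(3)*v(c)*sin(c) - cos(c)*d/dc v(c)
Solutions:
 v(c) = C1*cos(c)^(sqrt(3))


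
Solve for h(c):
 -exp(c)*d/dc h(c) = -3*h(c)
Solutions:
 h(c) = C1*exp(-3*exp(-c))


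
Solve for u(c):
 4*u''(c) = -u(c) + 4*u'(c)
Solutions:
 u(c) = (C1 + C2*c)*exp(c/2)


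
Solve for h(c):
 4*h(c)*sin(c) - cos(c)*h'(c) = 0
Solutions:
 h(c) = C1/cos(c)^4


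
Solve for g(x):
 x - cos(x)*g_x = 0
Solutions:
 g(x) = C1 + Integral(x/cos(x), x)


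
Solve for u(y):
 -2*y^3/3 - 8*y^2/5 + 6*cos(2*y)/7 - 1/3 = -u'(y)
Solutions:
 u(y) = C1 + y^4/6 + 8*y^3/15 + y/3 - 3*sin(2*y)/7


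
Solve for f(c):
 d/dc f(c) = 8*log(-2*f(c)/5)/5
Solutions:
 -5*Integral(1/(log(-_y) - log(5) + log(2)), (_y, f(c)))/8 = C1 - c


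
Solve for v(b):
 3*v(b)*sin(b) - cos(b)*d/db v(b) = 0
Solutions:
 v(b) = C1/cos(b)^3


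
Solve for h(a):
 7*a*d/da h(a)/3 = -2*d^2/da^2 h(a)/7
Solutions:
 h(a) = C1 + C2*erf(7*sqrt(3)*a/6)


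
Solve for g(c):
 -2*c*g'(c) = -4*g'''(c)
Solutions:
 g(c) = C1 + Integral(C2*airyai(2^(2/3)*c/2) + C3*airybi(2^(2/3)*c/2), c)


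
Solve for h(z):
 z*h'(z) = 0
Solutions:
 h(z) = C1


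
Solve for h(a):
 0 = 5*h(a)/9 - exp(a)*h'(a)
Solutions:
 h(a) = C1*exp(-5*exp(-a)/9)


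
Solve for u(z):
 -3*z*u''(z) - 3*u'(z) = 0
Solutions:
 u(z) = C1 + C2*log(z)


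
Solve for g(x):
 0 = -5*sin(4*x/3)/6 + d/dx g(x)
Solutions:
 g(x) = C1 - 5*cos(4*x/3)/8


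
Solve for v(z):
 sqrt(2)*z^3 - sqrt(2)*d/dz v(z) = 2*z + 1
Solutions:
 v(z) = C1 + z^4/4 - sqrt(2)*z^2/2 - sqrt(2)*z/2


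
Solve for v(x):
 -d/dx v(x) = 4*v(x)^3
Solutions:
 v(x) = -sqrt(2)*sqrt(-1/(C1 - 4*x))/2
 v(x) = sqrt(2)*sqrt(-1/(C1 - 4*x))/2


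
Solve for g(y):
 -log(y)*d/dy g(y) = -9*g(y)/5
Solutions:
 g(y) = C1*exp(9*li(y)/5)


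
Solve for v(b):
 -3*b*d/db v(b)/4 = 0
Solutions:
 v(b) = C1


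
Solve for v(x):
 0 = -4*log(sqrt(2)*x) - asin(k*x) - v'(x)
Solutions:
 v(x) = C1 - 4*x*log(x) - 2*x*log(2) + 4*x - Piecewise((x*asin(k*x) + sqrt(-k^2*x^2 + 1)/k, Ne(k, 0)), (0, True))


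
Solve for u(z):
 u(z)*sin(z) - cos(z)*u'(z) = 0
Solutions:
 u(z) = C1/cos(z)


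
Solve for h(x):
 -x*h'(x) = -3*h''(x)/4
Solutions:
 h(x) = C1 + C2*erfi(sqrt(6)*x/3)


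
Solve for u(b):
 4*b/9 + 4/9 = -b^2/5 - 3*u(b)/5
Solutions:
 u(b) = -b^2/3 - 20*b/27 - 20/27


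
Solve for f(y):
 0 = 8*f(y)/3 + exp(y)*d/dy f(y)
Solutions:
 f(y) = C1*exp(8*exp(-y)/3)


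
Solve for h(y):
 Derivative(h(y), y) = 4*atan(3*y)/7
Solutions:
 h(y) = C1 + 4*y*atan(3*y)/7 - 2*log(9*y^2 + 1)/21


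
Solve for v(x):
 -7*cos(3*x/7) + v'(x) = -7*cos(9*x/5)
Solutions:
 v(x) = C1 + 49*sin(3*x/7)/3 - 35*sin(9*x/5)/9


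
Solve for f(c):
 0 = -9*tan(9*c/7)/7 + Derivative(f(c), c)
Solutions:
 f(c) = C1 - log(cos(9*c/7))


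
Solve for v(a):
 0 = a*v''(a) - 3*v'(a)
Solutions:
 v(a) = C1 + C2*a^4


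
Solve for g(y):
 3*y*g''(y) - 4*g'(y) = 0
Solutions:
 g(y) = C1 + C2*y^(7/3)


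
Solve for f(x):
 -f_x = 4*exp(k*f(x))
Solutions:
 f(x) = Piecewise((log(1/(C1*k + 4*k*x))/k, Ne(k, 0)), (nan, True))
 f(x) = Piecewise((C1 - 4*x, Eq(k, 0)), (nan, True))


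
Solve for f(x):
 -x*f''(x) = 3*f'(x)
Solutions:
 f(x) = C1 + C2/x^2


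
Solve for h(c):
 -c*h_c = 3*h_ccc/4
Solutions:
 h(c) = C1 + Integral(C2*airyai(-6^(2/3)*c/3) + C3*airybi(-6^(2/3)*c/3), c)


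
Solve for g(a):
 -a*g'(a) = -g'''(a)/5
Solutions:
 g(a) = C1 + Integral(C2*airyai(5^(1/3)*a) + C3*airybi(5^(1/3)*a), a)


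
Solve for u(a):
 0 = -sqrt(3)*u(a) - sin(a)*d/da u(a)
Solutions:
 u(a) = C1*(cos(a) + 1)^(sqrt(3)/2)/(cos(a) - 1)^(sqrt(3)/2)


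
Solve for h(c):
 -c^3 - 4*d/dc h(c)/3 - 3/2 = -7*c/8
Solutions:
 h(c) = C1 - 3*c^4/16 + 21*c^2/64 - 9*c/8


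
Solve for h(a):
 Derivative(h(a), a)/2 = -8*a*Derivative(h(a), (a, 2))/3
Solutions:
 h(a) = C1 + C2*a^(13/16)


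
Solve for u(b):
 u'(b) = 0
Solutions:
 u(b) = C1


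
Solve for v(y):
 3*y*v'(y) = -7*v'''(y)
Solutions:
 v(y) = C1 + Integral(C2*airyai(-3^(1/3)*7^(2/3)*y/7) + C3*airybi(-3^(1/3)*7^(2/3)*y/7), y)


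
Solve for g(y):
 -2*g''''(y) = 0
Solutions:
 g(y) = C1 + C2*y + C3*y^2 + C4*y^3


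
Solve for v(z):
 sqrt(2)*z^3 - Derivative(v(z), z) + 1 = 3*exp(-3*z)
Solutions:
 v(z) = C1 + sqrt(2)*z^4/4 + z + exp(-3*z)


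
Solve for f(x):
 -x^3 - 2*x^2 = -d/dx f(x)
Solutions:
 f(x) = C1 + x^4/4 + 2*x^3/3


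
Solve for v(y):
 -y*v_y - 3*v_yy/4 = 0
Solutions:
 v(y) = C1 + C2*erf(sqrt(6)*y/3)


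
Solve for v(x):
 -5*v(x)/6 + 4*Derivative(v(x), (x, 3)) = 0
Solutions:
 v(x) = C3*exp(3^(2/3)*5^(1/3)*x/6) + (C1*sin(3^(1/6)*5^(1/3)*x/4) + C2*cos(3^(1/6)*5^(1/3)*x/4))*exp(-3^(2/3)*5^(1/3)*x/12)


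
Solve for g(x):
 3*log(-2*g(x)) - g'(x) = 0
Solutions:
 -Integral(1/(log(-_y) + log(2)), (_y, g(x)))/3 = C1 - x


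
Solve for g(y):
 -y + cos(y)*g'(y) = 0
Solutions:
 g(y) = C1 + Integral(y/cos(y), y)


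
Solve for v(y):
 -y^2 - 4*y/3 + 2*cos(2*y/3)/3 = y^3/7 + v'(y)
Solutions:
 v(y) = C1 - y^4/28 - y^3/3 - 2*y^2/3 + sin(2*y/3)


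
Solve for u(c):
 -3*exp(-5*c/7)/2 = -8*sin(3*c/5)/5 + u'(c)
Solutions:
 u(c) = C1 - 8*cos(3*c/5)/3 + 21*exp(-5*c/7)/10


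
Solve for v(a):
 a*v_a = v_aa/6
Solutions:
 v(a) = C1 + C2*erfi(sqrt(3)*a)


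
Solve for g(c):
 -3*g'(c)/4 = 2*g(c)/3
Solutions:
 g(c) = C1*exp(-8*c/9)


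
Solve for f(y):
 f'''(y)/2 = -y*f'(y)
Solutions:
 f(y) = C1 + Integral(C2*airyai(-2^(1/3)*y) + C3*airybi(-2^(1/3)*y), y)


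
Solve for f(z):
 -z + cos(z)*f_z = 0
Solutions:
 f(z) = C1 + Integral(z/cos(z), z)


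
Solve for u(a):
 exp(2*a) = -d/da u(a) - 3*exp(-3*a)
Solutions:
 u(a) = C1 - exp(2*a)/2 + exp(-3*a)


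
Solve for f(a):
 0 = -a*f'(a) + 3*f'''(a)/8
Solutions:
 f(a) = C1 + Integral(C2*airyai(2*3^(2/3)*a/3) + C3*airybi(2*3^(2/3)*a/3), a)


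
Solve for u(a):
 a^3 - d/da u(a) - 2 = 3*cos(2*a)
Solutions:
 u(a) = C1 + a^4/4 - 2*a - 3*sin(2*a)/2


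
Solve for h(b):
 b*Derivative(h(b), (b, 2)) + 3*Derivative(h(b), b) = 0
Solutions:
 h(b) = C1 + C2/b^2


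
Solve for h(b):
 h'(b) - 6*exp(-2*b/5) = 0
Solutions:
 h(b) = C1 - 15*exp(-2*b/5)


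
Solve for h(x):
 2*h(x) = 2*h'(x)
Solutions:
 h(x) = C1*exp(x)


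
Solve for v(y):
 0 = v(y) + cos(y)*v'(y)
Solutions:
 v(y) = C1*sqrt(sin(y) - 1)/sqrt(sin(y) + 1)


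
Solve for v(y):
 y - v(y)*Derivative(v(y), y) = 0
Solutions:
 v(y) = -sqrt(C1 + y^2)
 v(y) = sqrt(C1 + y^2)


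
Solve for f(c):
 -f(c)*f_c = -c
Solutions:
 f(c) = -sqrt(C1 + c^2)
 f(c) = sqrt(C1 + c^2)


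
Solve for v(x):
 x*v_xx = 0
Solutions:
 v(x) = C1 + C2*x


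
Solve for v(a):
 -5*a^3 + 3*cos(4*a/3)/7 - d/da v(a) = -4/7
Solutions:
 v(a) = C1 - 5*a^4/4 + 4*a/7 + 9*sin(4*a/3)/28


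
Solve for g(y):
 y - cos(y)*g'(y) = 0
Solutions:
 g(y) = C1 + Integral(y/cos(y), y)


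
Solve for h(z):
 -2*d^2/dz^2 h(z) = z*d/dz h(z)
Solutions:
 h(z) = C1 + C2*erf(z/2)


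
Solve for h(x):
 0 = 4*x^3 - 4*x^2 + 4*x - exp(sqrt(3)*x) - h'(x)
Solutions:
 h(x) = C1 + x^4 - 4*x^3/3 + 2*x^2 - sqrt(3)*exp(sqrt(3)*x)/3


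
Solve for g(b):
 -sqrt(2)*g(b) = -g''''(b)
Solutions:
 g(b) = C1*exp(-2^(1/8)*b) + C2*exp(2^(1/8)*b) + C3*sin(2^(1/8)*b) + C4*cos(2^(1/8)*b)


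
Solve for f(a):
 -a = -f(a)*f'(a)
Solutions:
 f(a) = -sqrt(C1 + a^2)
 f(a) = sqrt(C1 + a^2)


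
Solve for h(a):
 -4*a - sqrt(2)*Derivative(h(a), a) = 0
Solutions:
 h(a) = C1 - sqrt(2)*a^2


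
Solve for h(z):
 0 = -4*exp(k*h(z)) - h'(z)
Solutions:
 h(z) = Piecewise((log(1/(C1*k + 4*k*z))/k, Ne(k, 0)), (nan, True))
 h(z) = Piecewise((C1 - 4*z, Eq(k, 0)), (nan, True))


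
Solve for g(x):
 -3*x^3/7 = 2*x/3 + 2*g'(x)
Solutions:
 g(x) = C1 - 3*x^4/56 - x^2/6


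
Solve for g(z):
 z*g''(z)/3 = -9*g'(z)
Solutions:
 g(z) = C1 + C2/z^26


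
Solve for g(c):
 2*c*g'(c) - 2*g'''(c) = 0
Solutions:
 g(c) = C1 + Integral(C2*airyai(c) + C3*airybi(c), c)


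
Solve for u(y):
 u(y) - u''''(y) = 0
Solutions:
 u(y) = C1*exp(-y) + C2*exp(y) + C3*sin(y) + C4*cos(y)


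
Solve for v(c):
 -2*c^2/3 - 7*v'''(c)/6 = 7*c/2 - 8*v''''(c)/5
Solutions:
 v(c) = C1 + C2*c + C3*c^2 + C4*exp(35*c/48) - c^5/105 - 373*c^4/1960 - 8952*c^3/8575


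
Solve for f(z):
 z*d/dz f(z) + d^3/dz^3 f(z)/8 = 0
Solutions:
 f(z) = C1 + Integral(C2*airyai(-2*z) + C3*airybi(-2*z), z)


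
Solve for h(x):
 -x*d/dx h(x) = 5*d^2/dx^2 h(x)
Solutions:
 h(x) = C1 + C2*erf(sqrt(10)*x/10)


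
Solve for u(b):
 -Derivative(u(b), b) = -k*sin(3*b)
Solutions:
 u(b) = C1 - k*cos(3*b)/3


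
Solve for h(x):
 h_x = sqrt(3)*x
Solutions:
 h(x) = C1 + sqrt(3)*x^2/2


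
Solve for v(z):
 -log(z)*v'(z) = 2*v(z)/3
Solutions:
 v(z) = C1*exp(-2*li(z)/3)


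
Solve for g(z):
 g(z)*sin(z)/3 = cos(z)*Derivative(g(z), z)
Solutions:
 g(z) = C1/cos(z)^(1/3)


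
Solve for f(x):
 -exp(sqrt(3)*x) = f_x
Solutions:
 f(x) = C1 - sqrt(3)*exp(sqrt(3)*x)/3


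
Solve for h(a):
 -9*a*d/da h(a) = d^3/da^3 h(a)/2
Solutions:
 h(a) = C1 + Integral(C2*airyai(-18^(1/3)*a) + C3*airybi(-18^(1/3)*a), a)


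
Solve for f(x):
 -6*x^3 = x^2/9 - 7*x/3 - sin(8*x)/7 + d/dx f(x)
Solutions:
 f(x) = C1 - 3*x^4/2 - x^3/27 + 7*x^2/6 - cos(8*x)/56


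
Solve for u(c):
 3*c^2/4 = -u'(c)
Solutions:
 u(c) = C1 - c^3/4


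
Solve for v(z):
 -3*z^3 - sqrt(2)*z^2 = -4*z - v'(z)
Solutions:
 v(z) = C1 + 3*z^4/4 + sqrt(2)*z^3/3 - 2*z^2


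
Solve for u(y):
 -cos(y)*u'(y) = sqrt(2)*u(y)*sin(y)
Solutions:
 u(y) = C1*cos(y)^(sqrt(2))


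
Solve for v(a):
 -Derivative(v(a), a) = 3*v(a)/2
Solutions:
 v(a) = C1*exp(-3*a/2)


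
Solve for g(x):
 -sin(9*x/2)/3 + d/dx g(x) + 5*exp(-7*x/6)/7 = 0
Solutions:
 g(x) = C1 - 2*cos(9*x/2)/27 + 30*exp(-7*x/6)/49


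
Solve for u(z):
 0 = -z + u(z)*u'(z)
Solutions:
 u(z) = -sqrt(C1 + z^2)
 u(z) = sqrt(C1 + z^2)


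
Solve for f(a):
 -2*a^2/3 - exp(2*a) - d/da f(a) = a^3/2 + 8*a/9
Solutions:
 f(a) = C1 - a^4/8 - 2*a^3/9 - 4*a^2/9 - exp(2*a)/2


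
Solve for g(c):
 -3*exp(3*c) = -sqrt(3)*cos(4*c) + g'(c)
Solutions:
 g(c) = C1 - exp(3*c) + sqrt(3)*sin(4*c)/4


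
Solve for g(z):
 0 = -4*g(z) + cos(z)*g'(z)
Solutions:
 g(z) = C1*(sin(z)^2 + 2*sin(z) + 1)/(sin(z)^2 - 2*sin(z) + 1)


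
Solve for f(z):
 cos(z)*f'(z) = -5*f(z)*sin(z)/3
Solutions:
 f(z) = C1*cos(z)^(5/3)


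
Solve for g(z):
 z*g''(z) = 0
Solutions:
 g(z) = C1 + C2*z


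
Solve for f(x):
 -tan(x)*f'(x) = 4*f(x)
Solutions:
 f(x) = C1/sin(x)^4


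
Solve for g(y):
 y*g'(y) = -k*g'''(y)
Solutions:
 g(y) = C1 + Integral(C2*airyai(y*(-1/k)^(1/3)) + C3*airybi(y*(-1/k)^(1/3)), y)


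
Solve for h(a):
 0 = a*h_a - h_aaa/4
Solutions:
 h(a) = C1 + Integral(C2*airyai(2^(2/3)*a) + C3*airybi(2^(2/3)*a), a)


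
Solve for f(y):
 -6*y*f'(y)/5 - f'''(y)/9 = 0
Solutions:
 f(y) = C1 + Integral(C2*airyai(-3*2^(1/3)*5^(2/3)*y/5) + C3*airybi(-3*2^(1/3)*5^(2/3)*y/5), y)


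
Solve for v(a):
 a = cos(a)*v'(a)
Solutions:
 v(a) = C1 + Integral(a/cos(a), a)


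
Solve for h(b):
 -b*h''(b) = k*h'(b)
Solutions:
 h(b) = C1 + b^(1 - re(k))*(C2*sin(log(b)*Abs(im(k))) + C3*cos(log(b)*im(k)))


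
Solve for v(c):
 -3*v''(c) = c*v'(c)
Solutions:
 v(c) = C1 + C2*erf(sqrt(6)*c/6)


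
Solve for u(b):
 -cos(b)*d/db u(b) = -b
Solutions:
 u(b) = C1 + Integral(b/cos(b), b)


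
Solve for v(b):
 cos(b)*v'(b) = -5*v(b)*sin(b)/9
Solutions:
 v(b) = C1*cos(b)^(5/9)


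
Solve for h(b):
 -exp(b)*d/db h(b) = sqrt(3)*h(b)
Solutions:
 h(b) = C1*exp(sqrt(3)*exp(-b))


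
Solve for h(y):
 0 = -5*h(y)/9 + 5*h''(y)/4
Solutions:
 h(y) = C1*exp(-2*y/3) + C2*exp(2*y/3)


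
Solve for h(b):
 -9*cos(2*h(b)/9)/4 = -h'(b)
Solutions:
 -9*b/4 - 9*log(sin(2*h(b)/9) - 1)/4 + 9*log(sin(2*h(b)/9) + 1)/4 = C1


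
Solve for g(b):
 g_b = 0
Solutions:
 g(b) = C1


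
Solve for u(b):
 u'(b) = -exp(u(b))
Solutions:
 u(b) = log(1/(C1 + b))


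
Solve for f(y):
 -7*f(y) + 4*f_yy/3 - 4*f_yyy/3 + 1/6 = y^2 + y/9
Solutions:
 f(y) = C1*exp(y*(4/(9*sqrt(3857) + 559)^(1/3) + 4 + (9*sqrt(3857) + 559)^(1/3))/12)*sin(sqrt(3)*y*(-(9*sqrt(3857) + 559)^(1/3) + 4/(9*sqrt(3857) + 559)^(1/3))/12) + C2*exp(y*(4/(9*sqrt(3857) + 559)^(1/3) + 4 + (9*sqrt(3857) + 559)^(1/3))/12)*cos(sqrt(3)*y*(-(9*sqrt(3857) + 559)^(1/3) + 4/(9*sqrt(3857) + 559)^(1/3))/12) + C3*exp(y*(-(9*sqrt(3857) + 559)^(1/3) - 4/(9*sqrt(3857) + 559)^(1/3) + 2)/6) - y^2/7 - y/63 - 3/98


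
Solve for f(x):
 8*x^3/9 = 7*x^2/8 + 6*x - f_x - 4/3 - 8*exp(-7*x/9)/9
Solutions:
 f(x) = C1 - 2*x^4/9 + 7*x^3/24 + 3*x^2 - 4*x/3 + 8*exp(-7*x/9)/7


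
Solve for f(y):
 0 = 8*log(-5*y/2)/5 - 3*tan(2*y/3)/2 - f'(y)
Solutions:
 f(y) = C1 + 8*y*log(-y)/5 - 8*y/5 - 8*y*log(2)/5 + 8*y*log(5)/5 + 9*log(cos(2*y/3))/4


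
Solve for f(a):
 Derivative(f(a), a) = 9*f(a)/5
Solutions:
 f(a) = C1*exp(9*a/5)


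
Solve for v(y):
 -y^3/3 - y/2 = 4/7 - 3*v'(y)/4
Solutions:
 v(y) = C1 + y^4/9 + y^2/3 + 16*y/21


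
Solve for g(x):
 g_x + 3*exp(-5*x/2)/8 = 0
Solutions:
 g(x) = C1 + 3*exp(-5*x/2)/20


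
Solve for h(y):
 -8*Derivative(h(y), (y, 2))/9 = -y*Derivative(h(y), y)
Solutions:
 h(y) = C1 + C2*erfi(3*y/4)


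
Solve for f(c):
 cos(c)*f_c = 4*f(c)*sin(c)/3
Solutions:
 f(c) = C1/cos(c)^(4/3)


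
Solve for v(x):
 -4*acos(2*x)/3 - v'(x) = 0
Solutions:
 v(x) = C1 - 4*x*acos(2*x)/3 + 2*sqrt(1 - 4*x^2)/3


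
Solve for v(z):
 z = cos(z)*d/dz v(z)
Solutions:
 v(z) = C1 + Integral(z/cos(z), z)


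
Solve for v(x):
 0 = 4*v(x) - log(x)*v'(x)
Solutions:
 v(x) = C1*exp(4*li(x))


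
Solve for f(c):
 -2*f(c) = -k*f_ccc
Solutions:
 f(c) = C1*exp(2^(1/3)*c*(1/k)^(1/3)) + C2*exp(2^(1/3)*c*(-1 + sqrt(3)*I)*(1/k)^(1/3)/2) + C3*exp(-2^(1/3)*c*(1 + sqrt(3)*I)*(1/k)^(1/3)/2)


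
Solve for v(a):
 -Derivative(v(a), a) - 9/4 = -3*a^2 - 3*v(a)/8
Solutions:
 v(a) = C1*exp(3*a/8) - 8*a^2 - 128*a/3 - 970/9


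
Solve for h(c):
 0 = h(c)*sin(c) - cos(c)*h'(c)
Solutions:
 h(c) = C1/cos(c)


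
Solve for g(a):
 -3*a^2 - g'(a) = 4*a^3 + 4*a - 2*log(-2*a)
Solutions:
 g(a) = C1 - a^4 - a^3 - 2*a^2 + 2*a*log(-a) + 2*a*(-1 + log(2))


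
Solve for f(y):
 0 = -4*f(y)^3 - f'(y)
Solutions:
 f(y) = -sqrt(2)*sqrt(-1/(C1 - 4*y))/2
 f(y) = sqrt(2)*sqrt(-1/(C1 - 4*y))/2


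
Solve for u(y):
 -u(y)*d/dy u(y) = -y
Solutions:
 u(y) = -sqrt(C1 + y^2)
 u(y) = sqrt(C1 + y^2)


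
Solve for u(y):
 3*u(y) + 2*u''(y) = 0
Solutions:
 u(y) = C1*sin(sqrt(6)*y/2) + C2*cos(sqrt(6)*y/2)


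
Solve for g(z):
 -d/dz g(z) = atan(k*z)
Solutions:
 g(z) = C1 - Piecewise((z*atan(k*z) - log(k^2*z^2 + 1)/(2*k), Ne(k, 0)), (0, True))


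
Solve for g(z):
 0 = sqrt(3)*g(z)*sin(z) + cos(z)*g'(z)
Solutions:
 g(z) = C1*cos(z)^(sqrt(3))


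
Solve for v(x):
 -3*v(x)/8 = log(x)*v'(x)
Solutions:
 v(x) = C1*exp(-3*li(x)/8)


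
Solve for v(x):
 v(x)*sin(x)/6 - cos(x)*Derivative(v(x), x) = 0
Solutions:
 v(x) = C1/cos(x)^(1/6)


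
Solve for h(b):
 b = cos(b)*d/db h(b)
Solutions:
 h(b) = C1 + Integral(b/cos(b), b)


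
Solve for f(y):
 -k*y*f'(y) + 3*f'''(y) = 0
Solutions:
 f(y) = C1 + Integral(C2*airyai(3^(2/3)*k^(1/3)*y/3) + C3*airybi(3^(2/3)*k^(1/3)*y/3), y)


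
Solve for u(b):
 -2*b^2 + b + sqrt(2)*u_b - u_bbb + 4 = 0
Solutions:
 u(b) = C1 + C2*exp(-2^(1/4)*b) + C3*exp(2^(1/4)*b) + sqrt(2)*b^3/3 - sqrt(2)*b^2/4 - 2*sqrt(2)*b + 2*b


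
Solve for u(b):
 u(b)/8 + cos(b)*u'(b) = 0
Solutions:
 u(b) = C1*(sin(b) - 1)^(1/16)/(sin(b) + 1)^(1/16)


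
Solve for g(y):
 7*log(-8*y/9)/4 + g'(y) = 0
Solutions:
 g(y) = C1 - 7*y*log(-y)/4 + 7*y*(-3*log(2) + 1 + 2*log(3))/4


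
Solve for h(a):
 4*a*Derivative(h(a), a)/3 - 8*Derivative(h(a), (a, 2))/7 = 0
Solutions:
 h(a) = C1 + C2*erfi(sqrt(21)*a/6)


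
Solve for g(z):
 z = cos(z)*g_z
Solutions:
 g(z) = C1 + Integral(z/cos(z), z)


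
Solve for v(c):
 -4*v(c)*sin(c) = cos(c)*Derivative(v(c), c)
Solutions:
 v(c) = C1*cos(c)^4


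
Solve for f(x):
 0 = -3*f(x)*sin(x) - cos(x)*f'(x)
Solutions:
 f(x) = C1*cos(x)^3


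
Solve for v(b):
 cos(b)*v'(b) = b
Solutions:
 v(b) = C1 + Integral(b/cos(b), b)


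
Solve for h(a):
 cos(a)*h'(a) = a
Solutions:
 h(a) = C1 + Integral(a/cos(a), a)


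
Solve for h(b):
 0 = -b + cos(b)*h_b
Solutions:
 h(b) = C1 + Integral(b/cos(b), b)


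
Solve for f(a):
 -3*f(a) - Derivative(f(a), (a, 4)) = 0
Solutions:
 f(a) = (C1*sin(sqrt(2)*3^(1/4)*a/2) + C2*cos(sqrt(2)*3^(1/4)*a/2))*exp(-sqrt(2)*3^(1/4)*a/2) + (C3*sin(sqrt(2)*3^(1/4)*a/2) + C4*cos(sqrt(2)*3^(1/4)*a/2))*exp(sqrt(2)*3^(1/4)*a/2)


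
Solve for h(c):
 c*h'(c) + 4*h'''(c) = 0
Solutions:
 h(c) = C1 + Integral(C2*airyai(-2^(1/3)*c/2) + C3*airybi(-2^(1/3)*c/2), c)


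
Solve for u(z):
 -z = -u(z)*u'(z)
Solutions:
 u(z) = -sqrt(C1 + z^2)
 u(z) = sqrt(C1 + z^2)


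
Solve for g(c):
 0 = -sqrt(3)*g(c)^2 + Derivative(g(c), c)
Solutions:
 g(c) = -1/(C1 + sqrt(3)*c)


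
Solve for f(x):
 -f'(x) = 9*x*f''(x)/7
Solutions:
 f(x) = C1 + C2*x^(2/9)


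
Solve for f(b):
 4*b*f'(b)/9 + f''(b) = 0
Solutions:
 f(b) = C1 + C2*erf(sqrt(2)*b/3)


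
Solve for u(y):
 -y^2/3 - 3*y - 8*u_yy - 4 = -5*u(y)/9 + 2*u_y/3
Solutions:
 u(y) = C1*exp(y*(-1 + sqrt(41))/24) + C2*exp(-y*(1 + sqrt(41))/24) + 3*y^2/5 + 171*y/25 + 4086/125


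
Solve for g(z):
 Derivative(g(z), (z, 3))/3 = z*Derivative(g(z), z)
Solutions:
 g(z) = C1 + Integral(C2*airyai(3^(1/3)*z) + C3*airybi(3^(1/3)*z), z)


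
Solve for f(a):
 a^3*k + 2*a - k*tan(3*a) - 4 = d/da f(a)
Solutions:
 f(a) = C1 + a^4*k/4 + a^2 - 4*a + k*log(cos(3*a))/3


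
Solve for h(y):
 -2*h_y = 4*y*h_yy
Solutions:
 h(y) = C1 + C2*sqrt(y)


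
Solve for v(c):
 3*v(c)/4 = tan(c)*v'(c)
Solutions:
 v(c) = C1*sin(c)^(3/4)


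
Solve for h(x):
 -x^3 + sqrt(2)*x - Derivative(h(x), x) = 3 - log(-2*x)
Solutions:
 h(x) = C1 - x^4/4 + sqrt(2)*x^2/2 + x*log(-x) + x*(-4 + log(2))


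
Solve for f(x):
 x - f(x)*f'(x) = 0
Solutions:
 f(x) = -sqrt(C1 + x^2)
 f(x) = sqrt(C1 + x^2)


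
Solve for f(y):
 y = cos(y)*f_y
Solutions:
 f(y) = C1 + Integral(y/cos(y), y)


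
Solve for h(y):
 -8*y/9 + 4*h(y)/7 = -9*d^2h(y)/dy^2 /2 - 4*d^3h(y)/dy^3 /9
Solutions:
 h(y) = C1*exp(y*(-378 + 1701*21^(1/3)/(16*sqrt(30874) + 15565)^(1/3) + 21^(2/3)*(16*sqrt(30874) + 15565)^(1/3))/112)*sin(3*3^(1/6)*7^(1/3)*y*(-7^(1/3)*(16*sqrt(30874) + 15565)^(1/3) + 567*3^(2/3)/(16*sqrt(30874) + 15565)^(1/3))/112) + C2*exp(y*(-378 + 1701*21^(1/3)/(16*sqrt(30874) + 15565)^(1/3) + 21^(2/3)*(16*sqrt(30874) + 15565)^(1/3))/112)*cos(3*3^(1/6)*7^(1/3)*y*(-7^(1/3)*(16*sqrt(30874) + 15565)^(1/3) + 567*3^(2/3)/(16*sqrt(30874) + 15565)^(1/3))/112) + C3*exp(-y*(1701*21^(1/3)/(16*sqrt(30874) + 15565)^(1/3) + 189 + 21^(2/3)*(16*sqrt(30874) + 15565)^(1/3))/56) + 14*y/9


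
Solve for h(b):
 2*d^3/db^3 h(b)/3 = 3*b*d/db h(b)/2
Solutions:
 h(b) = C1 + Integral(C2*airyai(2^(1/3)*3^(2/3)*b/2) + C3*airybi(2^(1/3)*3^(2/3)*b/2), b)


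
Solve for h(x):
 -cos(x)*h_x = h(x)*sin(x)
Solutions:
 h(x) = C1*cos(x)


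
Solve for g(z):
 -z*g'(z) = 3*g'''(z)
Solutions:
 g(z) = C1 + Integral(C2*airyai(-3^(2/3)*z/3) + C3*airybi(-3^(2/3)*z/3), z)


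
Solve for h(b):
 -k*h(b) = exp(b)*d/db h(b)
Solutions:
 h(b) = C1*exp(k*exp(-b))


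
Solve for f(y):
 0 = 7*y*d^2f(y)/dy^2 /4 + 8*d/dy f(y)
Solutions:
 f(y) = C1 + C2/y^(25/7)


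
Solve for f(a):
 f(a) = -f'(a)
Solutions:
 f(a) = C1*exp(-a)


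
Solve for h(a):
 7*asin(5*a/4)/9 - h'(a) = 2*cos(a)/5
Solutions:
 h(a) = C1 + 7*a*asin(5*a/4)/9 + 7*sqrt(16 - 25*a^2)/45 - 2*sin(a)/5


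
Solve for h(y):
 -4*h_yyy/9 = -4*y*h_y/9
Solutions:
 h(y) = C1 + Integral(C2*airyai(y) + C3*airybi(y), y)


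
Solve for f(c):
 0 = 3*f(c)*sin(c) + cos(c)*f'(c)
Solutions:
 f(c) = C1*cos(c)^3


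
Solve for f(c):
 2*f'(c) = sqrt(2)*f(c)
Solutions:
 f(c) = C1*exp(sqrt(2)*c/2)


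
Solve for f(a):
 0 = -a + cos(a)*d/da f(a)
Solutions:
 f(a) = C1 + Integral(a/cos(a), a)


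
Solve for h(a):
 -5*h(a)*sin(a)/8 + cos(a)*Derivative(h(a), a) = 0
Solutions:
 h(a) = C1/cos(a)^(5/8)


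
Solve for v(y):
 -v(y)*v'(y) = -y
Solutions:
 v(y) = -sqrt(C1 + y^2)
 v(y) = sqrt(C1 + y^2)


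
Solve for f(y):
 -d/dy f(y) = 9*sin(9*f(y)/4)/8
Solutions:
 9*y/8 + 2*log(cos(9*f(y)/4) - 1)/9 - 2*log(cos(9*f(y)/4) + 1)/9 = C1


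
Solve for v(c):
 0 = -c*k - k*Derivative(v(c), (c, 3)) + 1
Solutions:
 v(c) = C1 + C2*c + C3*c^2 - c^4/24 + c^3/(6*k)


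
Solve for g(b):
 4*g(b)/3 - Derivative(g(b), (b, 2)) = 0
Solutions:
 g(b) = C1*exp(-2*sqrt(3)*b/3) + C2*exp(2*sqrt(3)*b/3)


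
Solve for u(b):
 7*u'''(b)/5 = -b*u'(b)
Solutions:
 u(b) = C1 + Integral(C2*airyai(-5^(1/3)*7^(2/3)*b/7) + C3*airybi(-5^(1/3)*7^(2/3)*b/7), b)


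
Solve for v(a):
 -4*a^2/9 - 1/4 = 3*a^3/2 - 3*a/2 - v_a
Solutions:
 v(a) = C1 + 3*a^4/8 + 4*a^3/27 - 3*a^2/4 + a/4


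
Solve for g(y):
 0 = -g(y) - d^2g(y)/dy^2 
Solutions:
 g(y) = C1*sin(y) + C2*cos(y)


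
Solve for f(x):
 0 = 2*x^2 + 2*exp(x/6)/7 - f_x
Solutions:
 f(x) = C1 + 2*x^3/3 + 12*exp(x/6)/7


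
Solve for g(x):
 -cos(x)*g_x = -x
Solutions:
 g(x) = C1 + Integral(x/cos(x), x)


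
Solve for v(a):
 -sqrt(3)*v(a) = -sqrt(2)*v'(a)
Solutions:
 v(a) = C1*exp(sqrt(6)*a/2)


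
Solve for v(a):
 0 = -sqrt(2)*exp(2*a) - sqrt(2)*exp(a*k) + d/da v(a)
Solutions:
 v(a) = C1 + sqrt(2)*exp(2*a)/2 + sqrt(2)*exp(a*k)/k


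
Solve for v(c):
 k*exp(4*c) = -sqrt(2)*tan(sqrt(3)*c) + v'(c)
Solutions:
 v(c) = C1 + k*exp(4*c)/4 - sqrt(6)*log(cos(sqrt(3)*c))/3


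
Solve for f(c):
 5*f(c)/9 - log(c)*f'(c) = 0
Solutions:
 f(c) = C1*exp(5*li(c)/9)


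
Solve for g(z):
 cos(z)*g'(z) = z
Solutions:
 g(z) = C1 + Integral(z/cos(z), z)


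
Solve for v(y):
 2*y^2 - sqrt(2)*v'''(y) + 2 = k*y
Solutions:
 v(y) = C1 + C2*y + C3*y^2 - sqrt(2)*k*y^4/48 + sqrt(2)*y^5/60 + sqrt(2)*y^3/6


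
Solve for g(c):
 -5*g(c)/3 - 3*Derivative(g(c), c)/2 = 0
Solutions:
 g(c) = C1*exp(-10*c/9)


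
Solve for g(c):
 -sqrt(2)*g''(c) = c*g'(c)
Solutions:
 g(c) = C1 + C2*erf(2^(1/4)*c/2)


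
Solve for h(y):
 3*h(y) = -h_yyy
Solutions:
 h(y) = C3*exp(-3^(1/3)*y) + (C1*sin(3^(5/6)*y/2) + C2*cos(3^(5/6)*y/2))*exp(3^(1/3)*y/2)


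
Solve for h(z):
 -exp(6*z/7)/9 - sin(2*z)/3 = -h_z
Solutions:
 h(z) = C1 + 7*exp(6*z/7)/54 - cos(2*z)/6


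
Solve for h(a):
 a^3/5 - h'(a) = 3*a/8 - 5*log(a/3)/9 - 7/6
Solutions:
 h(a) = C1 + a^4/20 - 3*a^2/16 + 5*a*log(a)/9 - 5*a*log(3)/9 + 11*a/18


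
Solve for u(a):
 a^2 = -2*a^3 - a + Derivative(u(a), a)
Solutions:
 u(a) = C1 + a^4/2 + a^3/3 + a^2/2


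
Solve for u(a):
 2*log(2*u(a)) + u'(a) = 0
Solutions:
 Integral(1/(log(_y) + log(2)), (_y, u(a)))/2 = C1 - a


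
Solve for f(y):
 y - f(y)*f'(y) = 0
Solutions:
 f(y) = -sqrt(C1 + y^2)
 f(y) = sqrt(C1 + y^2)


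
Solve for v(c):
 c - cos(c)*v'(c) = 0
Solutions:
 v(c) = C1 + Integral(c/cos(c), c)


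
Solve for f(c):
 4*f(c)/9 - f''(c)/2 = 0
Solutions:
 f(c) = C1*exp(-2*sqrt(2)*c/3) + C2*exp(2*sqrt(2)*c/3)


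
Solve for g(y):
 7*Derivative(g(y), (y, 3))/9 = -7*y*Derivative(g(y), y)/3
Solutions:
 g(y) = C1 + Integral(C2*airyai(-3^(1/3)*y) + C3*airybi(-3^(1/3)*y), y)


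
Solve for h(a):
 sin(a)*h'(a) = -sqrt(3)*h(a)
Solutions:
 h(a) = C1*(cos(a) + 1)^(sqrt(3)/2)/(cos(a) - 1)^(sqrt(3)/2)


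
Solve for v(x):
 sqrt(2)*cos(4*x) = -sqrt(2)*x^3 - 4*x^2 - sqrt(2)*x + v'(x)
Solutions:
 v(x) = C1 + sqrt(2)*x^4/4 + 4*x^3/3 + sqrt(2)*x^2/2 + sqrt(2)*sin(4*x)/4


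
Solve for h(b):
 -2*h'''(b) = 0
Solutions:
 h(b) = C1 + C2*b + C3*b^2


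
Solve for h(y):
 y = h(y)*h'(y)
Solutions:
 h(y) = -sqrt(C1 + y^2)
 h(y) = sqrt(C1 + y^2)


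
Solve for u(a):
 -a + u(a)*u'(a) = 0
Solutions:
 u(a) = -sqrt(C1 + a^2)
 u(a) = sqrt(C1 + a^2)


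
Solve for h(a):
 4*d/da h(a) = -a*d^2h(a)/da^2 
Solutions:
 h(a) = C1 + C2/a^3


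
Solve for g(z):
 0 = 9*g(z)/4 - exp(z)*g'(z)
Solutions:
 g(z) = C1*exp(-9*exp(-z)/4)


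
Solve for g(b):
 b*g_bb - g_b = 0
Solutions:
 g(b) = C1 + C2*b^2


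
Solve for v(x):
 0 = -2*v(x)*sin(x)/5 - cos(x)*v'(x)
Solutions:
 v(x) = C1*cos(x)^(2/5)


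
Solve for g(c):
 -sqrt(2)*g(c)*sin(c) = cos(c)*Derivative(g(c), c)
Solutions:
 g(c) = C1*cos(c)^(sqrt(2))


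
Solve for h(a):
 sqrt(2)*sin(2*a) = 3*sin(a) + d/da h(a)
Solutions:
 h(a) = C1 + sqrt(2)*sin(a)^2 + 3*cos(a)


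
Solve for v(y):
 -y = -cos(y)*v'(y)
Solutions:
 v(y) = C1 + Integral(y/cos(y), y)


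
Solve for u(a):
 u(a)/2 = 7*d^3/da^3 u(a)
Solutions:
 u(a) = C3*exp(14^(2/3)*a/14) + (C1*sin(14^(2/3)*sqrt(3)*a/28) + C2*cos(14^(2/3)*sqrt(3)*a/28))*exp(-14^(2/3)*a/28)


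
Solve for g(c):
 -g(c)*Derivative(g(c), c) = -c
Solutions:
 g(c) = -sqrt(C1 + c^2)
 g(c) = sqrt(C1 + c^2)


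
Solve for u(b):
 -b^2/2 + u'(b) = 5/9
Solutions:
 u(b) = C1 + b^3/6 + 5*b/9


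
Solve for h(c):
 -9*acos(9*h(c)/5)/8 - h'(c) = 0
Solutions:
 Integral(1/acos(9*_y/5), (_y, h(c))) = C1 - 9*c/8


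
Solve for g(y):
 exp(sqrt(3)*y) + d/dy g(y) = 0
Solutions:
 g(y) = C1 - sqrt(3)*exp(sqrt(3)*y)/3
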